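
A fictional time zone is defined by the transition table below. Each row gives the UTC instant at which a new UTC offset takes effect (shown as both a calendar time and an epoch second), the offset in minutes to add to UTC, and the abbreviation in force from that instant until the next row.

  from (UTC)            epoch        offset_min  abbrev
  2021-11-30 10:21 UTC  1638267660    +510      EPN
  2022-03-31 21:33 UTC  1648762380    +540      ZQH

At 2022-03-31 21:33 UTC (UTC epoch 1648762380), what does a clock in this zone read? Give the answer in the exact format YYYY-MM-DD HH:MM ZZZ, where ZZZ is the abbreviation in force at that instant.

Query: 2022-03-31 21:33 UTC
Rule 2/2 (ZQH, +09:00): 2022-03-31 21:33 UTC ≤ query < +∞
21·60 + 33 + 540 = 1833 min
1833 = 1·1440 + 393; 393 = 6·60 + 33 → 06:33, 2022-03-31 + 1 day = 2022-04-01
→ 2022-04-01 06:33 ZQH

2022-04-01 06:33 ZQH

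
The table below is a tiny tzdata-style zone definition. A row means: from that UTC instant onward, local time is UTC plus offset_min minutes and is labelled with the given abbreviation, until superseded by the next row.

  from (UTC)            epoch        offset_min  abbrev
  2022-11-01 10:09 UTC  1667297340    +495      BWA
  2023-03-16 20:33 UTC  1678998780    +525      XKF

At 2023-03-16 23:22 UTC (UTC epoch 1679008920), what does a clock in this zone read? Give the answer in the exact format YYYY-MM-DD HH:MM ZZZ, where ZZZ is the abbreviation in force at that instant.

2023-03-17 08:07 XKF

Query: 2023-03-16 23:22 UTC
Rule 2/2 (XKF, +08:45): 2023-03-16 20:33 UTC ≤ query < +∞
23·60 + 22 + 525 = 1927 min
1927 = 1·1440 + 487; 487 = 8·60 + 7 → 08:07, 2023-03-16 + 1 day = 2023-03-17
→ 2023-03-17 08:07 XKF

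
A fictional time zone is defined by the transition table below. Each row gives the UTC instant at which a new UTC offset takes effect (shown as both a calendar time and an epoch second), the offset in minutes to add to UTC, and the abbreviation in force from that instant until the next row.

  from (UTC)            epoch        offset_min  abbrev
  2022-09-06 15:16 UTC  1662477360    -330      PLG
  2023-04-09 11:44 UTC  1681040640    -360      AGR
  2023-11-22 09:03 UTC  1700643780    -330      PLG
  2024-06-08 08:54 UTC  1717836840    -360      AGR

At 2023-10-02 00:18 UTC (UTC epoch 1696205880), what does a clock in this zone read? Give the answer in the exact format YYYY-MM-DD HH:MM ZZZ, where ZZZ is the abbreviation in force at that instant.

2023-10-01 18:18 AGR

Query: 2023-10-02 00:18 UTC
Rule 2/4 (AGR, -06:00): 2023-04-09 11:44 UTC ≤ query < 2023-11-22 09:03 UTC
0·60 + 18 - 360 = -342 min
-342 = -1·1440 + 1098; 1098 = 18·60 + 18 → 18:18, 2023-10-02 - 1 day = 2023-10-01
→ 2023-10-01 18:18 AGR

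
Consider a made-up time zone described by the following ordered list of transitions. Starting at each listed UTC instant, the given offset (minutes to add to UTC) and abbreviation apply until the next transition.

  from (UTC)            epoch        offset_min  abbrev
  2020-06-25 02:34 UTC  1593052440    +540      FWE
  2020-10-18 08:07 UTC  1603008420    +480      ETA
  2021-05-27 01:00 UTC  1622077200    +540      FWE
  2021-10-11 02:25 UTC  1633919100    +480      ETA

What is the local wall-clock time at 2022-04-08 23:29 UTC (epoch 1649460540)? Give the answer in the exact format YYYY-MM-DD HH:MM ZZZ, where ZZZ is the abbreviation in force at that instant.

Query: 2022-04-08 23:29 UTC
Rule 4/4 (ETA, +08:00): 2021-10-11 02:25 UTC ≤ query < +∞
23·60 + 29 + 480 = 1889 min
1889 = 1·1440 + 449; 449 = 7·60 + 29 → 07:29, 2022-04-08 + 1 day = 2022-04-09
→ 2022-04-09 07:29 ETA

2022-04-09 07:29 ETA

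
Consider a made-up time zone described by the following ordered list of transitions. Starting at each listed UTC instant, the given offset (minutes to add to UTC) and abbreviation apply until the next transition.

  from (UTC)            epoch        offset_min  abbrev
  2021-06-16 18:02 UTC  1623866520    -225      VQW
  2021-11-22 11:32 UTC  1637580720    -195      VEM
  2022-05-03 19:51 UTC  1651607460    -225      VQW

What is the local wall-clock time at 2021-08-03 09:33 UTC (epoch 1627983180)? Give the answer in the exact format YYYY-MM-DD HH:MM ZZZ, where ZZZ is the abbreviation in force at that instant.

2021-08-03 05:48 VQW

Query: 2021-08-03 09:33 UTC
Rule 1/3 (VQW, -03:45): 2021-06-16 18:02 UTC ≤ query < 2021-11-22 11:32 UTC
9·60 + 33 - 225 = 348 min
348 = 0·1440 + 348; 348 = 5·60 + 48 → 05:48, same day
→ 2021-08-03 05:48 VQW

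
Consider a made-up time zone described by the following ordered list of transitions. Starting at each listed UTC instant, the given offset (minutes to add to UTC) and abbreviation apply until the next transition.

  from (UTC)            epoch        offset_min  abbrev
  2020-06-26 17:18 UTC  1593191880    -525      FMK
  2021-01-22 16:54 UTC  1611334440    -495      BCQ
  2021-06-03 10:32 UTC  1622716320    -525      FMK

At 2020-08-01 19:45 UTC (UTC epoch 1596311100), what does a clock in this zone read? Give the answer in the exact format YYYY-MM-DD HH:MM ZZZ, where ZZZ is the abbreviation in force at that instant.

2020-08-01 11:00 FMK

Query: 2020-08-01 19:45 UTC
Rule 1/3 (FMK, -08:45): 2020-06-26 17:18 UTC ≤ query < 2021-01-22 16:54 UTC
19·60 + 45 - 525 = 660 min
660 = 0·1440 + 660; 660 = 11·60 + 0 → 11:00, same day
→ 2020-08-01 11:00 FMK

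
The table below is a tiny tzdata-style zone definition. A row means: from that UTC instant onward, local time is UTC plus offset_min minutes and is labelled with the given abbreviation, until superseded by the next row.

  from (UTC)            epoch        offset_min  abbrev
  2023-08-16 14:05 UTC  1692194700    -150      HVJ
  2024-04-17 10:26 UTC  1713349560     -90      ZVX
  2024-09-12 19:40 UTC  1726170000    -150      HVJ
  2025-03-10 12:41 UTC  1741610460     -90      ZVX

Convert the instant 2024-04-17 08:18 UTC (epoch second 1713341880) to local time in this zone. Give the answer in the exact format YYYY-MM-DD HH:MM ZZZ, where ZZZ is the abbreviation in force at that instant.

2024-04-17 05:48 HVJ

Query: 2024-04-17 08:18 UTC
Rule 1/4 (HVJ, -02:30): 2023-08-16 14:05 UTC ≤ query < 2024-04-17 10:26 UTC
8·60 + 18 - 150 = 348 min
348 = 0·1440 + 348; 348 = 5·60 + 48 → 05:48, same day
→ 2024-04-17 05:48 HVJ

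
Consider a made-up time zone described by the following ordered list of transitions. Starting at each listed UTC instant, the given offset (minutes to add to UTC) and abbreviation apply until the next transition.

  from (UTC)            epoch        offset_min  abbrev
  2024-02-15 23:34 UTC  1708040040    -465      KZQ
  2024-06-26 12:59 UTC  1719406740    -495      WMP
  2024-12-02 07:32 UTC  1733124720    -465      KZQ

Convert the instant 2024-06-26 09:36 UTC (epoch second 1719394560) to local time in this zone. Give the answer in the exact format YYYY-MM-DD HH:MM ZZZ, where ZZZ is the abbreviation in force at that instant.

Query: 2024-06-26 09:36 UTC
Rule 1/3 (KZQ, -07:45): 2024-02-15 23:34 UTC ≤ query < 2024-06-26 12:59 UTC
9·60 + 36 - 465 = 111 min
111 = 0·1440 + 111; 111 = 1·60 + 51 → 01:51, same day
→ 2024-06-26 01:51 KZQ

2024-06-26 01:51 KZQ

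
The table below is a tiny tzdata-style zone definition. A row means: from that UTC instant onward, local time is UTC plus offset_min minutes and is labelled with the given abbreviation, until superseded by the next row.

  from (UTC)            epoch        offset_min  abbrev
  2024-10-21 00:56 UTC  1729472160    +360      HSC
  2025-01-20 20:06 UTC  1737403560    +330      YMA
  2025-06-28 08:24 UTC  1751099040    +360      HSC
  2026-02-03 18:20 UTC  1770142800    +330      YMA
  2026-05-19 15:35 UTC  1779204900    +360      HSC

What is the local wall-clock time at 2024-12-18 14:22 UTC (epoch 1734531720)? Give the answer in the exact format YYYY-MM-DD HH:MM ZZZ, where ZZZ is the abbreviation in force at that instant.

Query: 2024-12-18 14:22 UTC
Rule 1/5 (HSC, +06:00): 2024-10-21 00:56 UTC ≤ query < 2025-01-20 20:06 UTC
14·60 + 22 + 360 = 1222 min
1222 = 0·1440 + 1222; 1222 = 20·60 + 22 → 20:22, same day
→ 2024-12-18 20:22 HSC

2024-12-18 20:22 HSC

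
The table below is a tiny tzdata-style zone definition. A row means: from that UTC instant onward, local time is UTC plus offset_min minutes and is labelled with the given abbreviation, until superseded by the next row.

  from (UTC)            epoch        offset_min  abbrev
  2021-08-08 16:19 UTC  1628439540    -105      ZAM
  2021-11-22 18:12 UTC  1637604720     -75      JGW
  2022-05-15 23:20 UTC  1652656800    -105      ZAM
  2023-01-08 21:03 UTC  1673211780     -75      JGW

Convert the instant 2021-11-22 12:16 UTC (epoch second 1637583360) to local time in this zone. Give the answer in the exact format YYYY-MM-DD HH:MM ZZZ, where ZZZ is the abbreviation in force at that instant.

2021-11-22 10:31 ZAM

Query: 2021-11-22 12:16 UTC
Rule 1/4 (ZAM, -01:45): 2021-08-08 16:19 UTC ≤ query < 2021-11-22 18:12 UTC
12·60 + 16 - 105 = 631 min
631 = 0·1440 + 631; 631 = 10·60 + 31 → 10:31, same day
→ 2021-11-22 10:31 ZAM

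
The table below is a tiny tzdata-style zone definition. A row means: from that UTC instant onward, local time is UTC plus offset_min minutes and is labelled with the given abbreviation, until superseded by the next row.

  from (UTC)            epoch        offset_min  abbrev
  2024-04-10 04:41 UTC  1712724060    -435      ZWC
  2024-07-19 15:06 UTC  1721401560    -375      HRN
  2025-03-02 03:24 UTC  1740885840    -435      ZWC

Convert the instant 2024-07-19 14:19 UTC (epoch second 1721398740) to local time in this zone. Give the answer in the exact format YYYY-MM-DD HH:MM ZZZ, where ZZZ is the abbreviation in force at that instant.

2024-07-19 07:04 ZWC

Query: 2024-07-19 14:19 UTC
Rule 1/3 (ZWC, -07:15): 2024-04-10 04:41 UTC ≤ query < 2024-07-19 15:06 UTC
14·60 + 19 - 435 = 424 min
424 = 0·1440 + 424; 424 = 7·60 + 4 → 07:04, same day
→ 2024-07-19 07:04 ZWC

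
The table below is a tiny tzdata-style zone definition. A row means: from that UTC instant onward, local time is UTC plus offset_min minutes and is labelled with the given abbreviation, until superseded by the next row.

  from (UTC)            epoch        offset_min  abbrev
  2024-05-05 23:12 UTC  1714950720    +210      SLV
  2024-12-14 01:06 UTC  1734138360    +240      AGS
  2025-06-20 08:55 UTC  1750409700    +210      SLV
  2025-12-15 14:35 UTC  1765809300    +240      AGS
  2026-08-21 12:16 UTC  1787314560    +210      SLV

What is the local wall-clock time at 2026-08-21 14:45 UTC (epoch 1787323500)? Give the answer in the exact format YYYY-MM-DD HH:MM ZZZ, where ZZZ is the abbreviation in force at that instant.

2026-08-21 18:15 SLV

Query: 2026-08-21 14:45 UTC
Rule 5/5 (SLV, +03:30): 2026-08-21 12:16 UTC ≤ query < +∞
14·60 + 45 + 210 = 1095 min
1095 = 0·1440 + 1095; 1095 = 18·60 + 15 → 18:15, same day
→ 2026-08-21 18:15 SLV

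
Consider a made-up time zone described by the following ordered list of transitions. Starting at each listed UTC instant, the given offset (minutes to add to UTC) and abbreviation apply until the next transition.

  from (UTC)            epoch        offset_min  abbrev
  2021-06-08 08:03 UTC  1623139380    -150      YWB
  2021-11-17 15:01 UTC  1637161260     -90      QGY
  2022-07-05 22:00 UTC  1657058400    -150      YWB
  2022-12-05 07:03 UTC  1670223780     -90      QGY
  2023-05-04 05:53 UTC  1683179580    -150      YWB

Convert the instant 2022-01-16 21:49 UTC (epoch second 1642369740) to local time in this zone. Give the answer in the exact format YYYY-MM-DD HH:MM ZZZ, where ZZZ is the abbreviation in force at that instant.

2022-01-16 20:19 QGY

Query: 2022-01-16 21:49 UTC
Rule 2/5 (QGY, -01:30): 2021-11-17 15:01 UTC ≤ query < 2022-07-05 22:00 UTC
21·60 + 49 - 90 = 1219 min
1219 = 0·1440 + 1219; 1219 = 20·60 + 19 → 20:19, same day
→ 2022-01-16 20:19 QGY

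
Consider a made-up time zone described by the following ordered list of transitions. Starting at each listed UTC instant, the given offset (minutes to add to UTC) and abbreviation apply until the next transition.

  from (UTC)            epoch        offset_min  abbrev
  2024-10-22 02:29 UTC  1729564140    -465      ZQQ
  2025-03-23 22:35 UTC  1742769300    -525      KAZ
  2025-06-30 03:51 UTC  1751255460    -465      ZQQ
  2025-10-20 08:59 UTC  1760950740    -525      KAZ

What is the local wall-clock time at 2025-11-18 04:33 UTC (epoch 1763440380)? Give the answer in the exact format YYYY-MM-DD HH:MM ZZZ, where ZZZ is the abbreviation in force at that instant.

Query: 2025-11-18 04:33 UTC
Rule 4/4 (KAZ, -08:45): 2025-10-20 08:59 UTC ≤ query < +∞
4·60 + 33 - 525 = -252 min
-252 = -1·1440 + 1188; 1188 = 19·60 + 48 → 19:48, 2025-11-18 - 1 day = 2025-11-17
→ 2025-11-17 19:48 KAZ

2025-11-17 19:48 KAZ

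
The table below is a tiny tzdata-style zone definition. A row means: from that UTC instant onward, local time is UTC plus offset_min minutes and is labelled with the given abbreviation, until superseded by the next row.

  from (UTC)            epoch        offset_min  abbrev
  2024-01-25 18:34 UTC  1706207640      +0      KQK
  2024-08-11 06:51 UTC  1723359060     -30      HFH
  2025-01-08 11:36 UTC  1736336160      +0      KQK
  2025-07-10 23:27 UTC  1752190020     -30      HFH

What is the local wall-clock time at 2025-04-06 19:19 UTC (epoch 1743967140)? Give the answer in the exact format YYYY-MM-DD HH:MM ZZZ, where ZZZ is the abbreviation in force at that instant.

Query: 2025-04-06 19:19 UTC
Rule 3/4 (KQK, +00:00): 2025-01-08 11:36 UTC ≤ query < 2025-07-10 23:27 UTC
19·60 + 19 + 0 = 1159 min
1159 = 0·1440 + 1159; 1159 = 19·60 + 19 → 19:19, same day
→ 2025-04-06 19:19 KQK

2025-04-06 19:19 KQK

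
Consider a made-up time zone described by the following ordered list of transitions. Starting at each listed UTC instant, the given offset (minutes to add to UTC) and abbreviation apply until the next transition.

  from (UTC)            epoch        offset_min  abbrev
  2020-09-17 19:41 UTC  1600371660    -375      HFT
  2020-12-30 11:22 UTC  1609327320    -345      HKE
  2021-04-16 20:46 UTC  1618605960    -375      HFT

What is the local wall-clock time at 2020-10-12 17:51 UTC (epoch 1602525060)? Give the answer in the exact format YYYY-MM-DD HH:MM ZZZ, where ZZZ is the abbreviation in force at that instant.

Query: 2020-10-12 17:51 UTC
Rule 1/3 (HFT, -06:15): 2020-09-17 19:41 UTC ≤ query < 2020-12-30 11:22 UTC
17·60 + 51 - 375 = 696 min
696 = 0·1440 + 696; 696 = 11·60 + 36 → 11:36, same day
→ 2020-10-12 11:36 HFT

2020-10-12 11:36 HFT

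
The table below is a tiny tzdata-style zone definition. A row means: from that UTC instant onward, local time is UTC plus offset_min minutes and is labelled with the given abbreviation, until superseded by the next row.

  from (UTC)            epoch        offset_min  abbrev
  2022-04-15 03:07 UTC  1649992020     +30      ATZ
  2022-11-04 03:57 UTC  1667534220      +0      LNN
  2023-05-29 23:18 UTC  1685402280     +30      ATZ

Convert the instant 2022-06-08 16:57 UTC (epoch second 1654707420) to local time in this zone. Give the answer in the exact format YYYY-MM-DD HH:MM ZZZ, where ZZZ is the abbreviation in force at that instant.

Query: 2022-06-08 16:57 UTC
Rule 1/3 (ATZ, +00:30): 2022-04-15 03:07 UTC ≤ query < 2022-11-04 03:57 UTC
16·60 + 57 + 30 = 1047 min
1047 = 0·1440 + 1047; 1047 = 17·60 + 27 → 17:27, same day
→ 2022-06-08 17:27 ATZ

2022-06-08 17:27 ATZ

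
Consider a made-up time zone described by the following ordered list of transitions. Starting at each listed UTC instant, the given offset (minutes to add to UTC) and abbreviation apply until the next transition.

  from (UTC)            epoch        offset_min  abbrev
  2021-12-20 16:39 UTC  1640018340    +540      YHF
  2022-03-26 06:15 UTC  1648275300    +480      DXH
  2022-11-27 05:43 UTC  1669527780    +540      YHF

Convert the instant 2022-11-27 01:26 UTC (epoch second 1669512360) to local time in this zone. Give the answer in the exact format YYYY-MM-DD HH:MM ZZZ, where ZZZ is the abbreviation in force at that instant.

2022-11-27 09:26 DXH

Query: 2022-11-27 01:26 UTC
Rule 2/3 (DXH, +08:00): 2022-03-26 06:15 UTC ≤ query < 2022-11-27 05:43 UTC
1·60 + 26 + 480 = 566 min
566 = 0·1440 + 566; 566 = 9·60 + 26 → 09:26, same day
→ 2022-11-27 09:26 DXH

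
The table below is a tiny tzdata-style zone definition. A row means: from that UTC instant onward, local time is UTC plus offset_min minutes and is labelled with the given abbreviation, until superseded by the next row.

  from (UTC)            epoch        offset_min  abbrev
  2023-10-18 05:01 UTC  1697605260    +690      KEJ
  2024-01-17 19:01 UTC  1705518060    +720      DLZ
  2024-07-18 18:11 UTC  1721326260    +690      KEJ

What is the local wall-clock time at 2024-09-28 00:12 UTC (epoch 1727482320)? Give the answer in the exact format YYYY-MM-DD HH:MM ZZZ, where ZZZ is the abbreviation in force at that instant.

2024-09-28 11:42 KEJ

Query: 2024-09-28 00:12 UTC
Rule 3/3 (KEJ, +11:30): 2024-07-18 18:11 UTC ≤ query < +∞
0·60 + 12 + 690 = 702 min
702 = 0·1440 + 702; 702 = 11·60 + 42 → 11:42, same day
→ 2024-09-28 11:42 KEJ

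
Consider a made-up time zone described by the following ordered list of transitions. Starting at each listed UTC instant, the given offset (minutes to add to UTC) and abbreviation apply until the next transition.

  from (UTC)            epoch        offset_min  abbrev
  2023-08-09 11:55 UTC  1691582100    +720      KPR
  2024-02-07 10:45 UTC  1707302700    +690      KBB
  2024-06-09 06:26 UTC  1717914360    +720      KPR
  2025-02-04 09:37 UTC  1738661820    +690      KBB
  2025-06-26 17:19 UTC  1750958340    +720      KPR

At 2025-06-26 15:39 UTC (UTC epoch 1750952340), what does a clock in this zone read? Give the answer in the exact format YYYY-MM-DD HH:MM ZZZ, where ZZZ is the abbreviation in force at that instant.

2025-06-27 03:09 KBB

Query: 2025-06-26 15:39 UTC
Rule 4/5 (KBB, +11:30): 2025-02-04 09:37 UTC ≤ query < 2025-06-26 17:19 UTC
15·60 + 39 + 690 = 1629 min
1629 = 1·1440 + 189; 189 = 3·60 + 9 → 03:09, 2025-06-26 + 1 day = 2025-06-27
→ 2025-06-27 03:09 KBB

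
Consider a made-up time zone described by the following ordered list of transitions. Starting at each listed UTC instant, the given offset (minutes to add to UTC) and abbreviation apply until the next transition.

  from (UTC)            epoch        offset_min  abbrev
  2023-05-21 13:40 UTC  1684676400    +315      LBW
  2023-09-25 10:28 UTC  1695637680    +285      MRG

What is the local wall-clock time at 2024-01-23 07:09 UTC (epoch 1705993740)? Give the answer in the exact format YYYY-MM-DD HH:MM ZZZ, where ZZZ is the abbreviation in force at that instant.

Query: 2024-01-23 07:09 UTC
Rule 2/2 (MRG, +04:45): 2023-09-25 10:28 UTC ≤ query < +∞
7·60 + 9 + 285 = 714 min
714 = 0·1440 + 714; 714 = 11·60 + 54 → 11:54, same day
→ 2024-01-23 11:54 MRG

2024-01-23 11:54 MRG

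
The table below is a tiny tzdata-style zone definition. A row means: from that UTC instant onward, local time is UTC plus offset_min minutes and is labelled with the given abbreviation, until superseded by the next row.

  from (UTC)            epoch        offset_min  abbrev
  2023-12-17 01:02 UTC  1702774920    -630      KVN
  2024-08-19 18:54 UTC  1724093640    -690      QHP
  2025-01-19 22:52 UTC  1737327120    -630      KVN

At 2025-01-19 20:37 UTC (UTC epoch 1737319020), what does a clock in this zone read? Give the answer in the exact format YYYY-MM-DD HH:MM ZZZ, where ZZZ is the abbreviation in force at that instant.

Query: 2025-01-19 20:37 UTC
Rule 2/3 (QHP, -11:30): 2024-08-19 18:54 UTC ≤ query < 2025-01-19 22:52 UTC
20·60 + 37 - 690 = 547 min
547 = 0·1440 + 547; 547 = 9·60 + 7 → 09:07, same day
→ 2025-01-19 09:07 QHP

2025-01-19 09:07 QHP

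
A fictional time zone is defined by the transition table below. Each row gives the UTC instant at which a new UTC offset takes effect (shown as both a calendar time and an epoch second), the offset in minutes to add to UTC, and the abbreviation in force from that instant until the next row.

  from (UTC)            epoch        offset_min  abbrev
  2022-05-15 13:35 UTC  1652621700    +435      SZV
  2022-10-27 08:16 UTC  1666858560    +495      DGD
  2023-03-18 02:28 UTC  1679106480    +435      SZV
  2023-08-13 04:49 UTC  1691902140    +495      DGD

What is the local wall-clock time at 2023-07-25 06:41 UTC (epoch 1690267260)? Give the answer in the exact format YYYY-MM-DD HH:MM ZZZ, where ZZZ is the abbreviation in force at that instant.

2023-07-25 13:56 SZV

Query: 2023-07-25 06:41 UTC
Rule 3/4 (SZV, +07:15): 2023-03-18 02:28 UTC ≤ query < 2023-08-13 04:49 UTC
6·60 + 41 + 435 = 836 min
836 = 0·1440 + 836; 836 = 13·60 + 56 → 13:56, same day
→ 2023-07-25 13:56 SZV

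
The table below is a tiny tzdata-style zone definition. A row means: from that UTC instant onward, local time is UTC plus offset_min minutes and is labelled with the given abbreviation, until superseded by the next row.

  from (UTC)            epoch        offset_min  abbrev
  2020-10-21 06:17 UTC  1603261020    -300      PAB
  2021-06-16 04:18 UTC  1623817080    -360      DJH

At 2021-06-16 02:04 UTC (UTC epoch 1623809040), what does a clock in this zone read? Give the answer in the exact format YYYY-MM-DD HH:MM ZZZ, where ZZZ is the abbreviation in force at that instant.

2021-06-15 21:04 PAB

Query: 2021-06-16 02:04 UTC
Rule 1/2 (PAB, -05:00): 2020-10-21 06:17 UTC ≤ query < 2021-06-16 04:18 UTC
2·60 + 4 - 300 = -176 min
-176 = -1·1440 + 1264; 1264 = 21·60 + 4 → 21:04, 2021-06-16 - 1 day = 2021-06-15
→ 2021-06-15 21:04 PAB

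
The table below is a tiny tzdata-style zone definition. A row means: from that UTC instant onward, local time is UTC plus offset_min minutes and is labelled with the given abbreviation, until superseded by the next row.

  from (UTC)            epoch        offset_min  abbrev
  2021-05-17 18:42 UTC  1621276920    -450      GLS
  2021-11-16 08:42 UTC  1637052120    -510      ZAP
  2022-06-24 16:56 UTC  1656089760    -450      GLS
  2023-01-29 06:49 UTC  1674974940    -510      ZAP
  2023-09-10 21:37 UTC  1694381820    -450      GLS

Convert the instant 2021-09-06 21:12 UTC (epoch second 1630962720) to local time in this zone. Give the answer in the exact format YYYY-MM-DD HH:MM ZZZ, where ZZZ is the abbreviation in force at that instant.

2021-09-06 13:42 GLS

Query: 2021-09-06 21:12 UTC
Rule 1/5 (GLS, -07:30): 2021-05-17 18:42 UTC ≤ query < 2021-11-16 08:42 UTC
21·60 + 12 - 450 = 822 min
822 = 0·1440 + 822; 822 = 13·60 + 42 → 13:42, same day
→ 2021-09-06 13:42 GLS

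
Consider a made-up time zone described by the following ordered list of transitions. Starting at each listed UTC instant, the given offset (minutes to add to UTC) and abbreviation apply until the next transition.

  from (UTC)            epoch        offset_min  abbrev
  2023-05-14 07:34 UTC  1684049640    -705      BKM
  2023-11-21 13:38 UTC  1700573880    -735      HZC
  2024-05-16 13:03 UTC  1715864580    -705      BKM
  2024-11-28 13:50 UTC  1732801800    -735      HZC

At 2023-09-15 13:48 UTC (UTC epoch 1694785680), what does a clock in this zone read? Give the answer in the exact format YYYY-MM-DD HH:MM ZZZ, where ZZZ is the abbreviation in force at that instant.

2023-09-15 02:03 BKM

Query: 2023-09-15 13:48 UTC
Rule 1/4 (BKM, -11:45): 2023-05-14 07:34 UTC ≤ query < 2023-11-21 13:38 UTC
13·60 + 48 - 705 = 123 min
123 = 0·1440 + 123; 123 = 2·60 + 3 → 02:03, same day
→ 2023-09-15 02:03 BKM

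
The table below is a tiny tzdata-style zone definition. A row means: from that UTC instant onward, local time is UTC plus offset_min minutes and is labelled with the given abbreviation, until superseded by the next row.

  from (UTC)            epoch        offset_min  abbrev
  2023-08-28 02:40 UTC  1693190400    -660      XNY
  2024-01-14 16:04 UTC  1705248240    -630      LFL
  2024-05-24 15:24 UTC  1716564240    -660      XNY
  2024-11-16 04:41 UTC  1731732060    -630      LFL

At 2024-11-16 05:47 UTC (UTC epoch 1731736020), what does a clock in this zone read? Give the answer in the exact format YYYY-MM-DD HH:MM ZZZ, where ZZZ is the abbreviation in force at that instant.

2024-11-15 19:17 LFL

Query: 2024-11-16 05:47 UTC
Rule 4/4 (LFL, -10:30): 2024-11-16 04:41 UTC ≤ query < +∞
5·60 + 47 - 630 = -283 min
-283 = -1·1440 + 1157; 1157 = 19·60 + 17 → 19:17, 2024-11-16 - 1 day = 2024-11-15
→ 2024-11-15 19:17 LFL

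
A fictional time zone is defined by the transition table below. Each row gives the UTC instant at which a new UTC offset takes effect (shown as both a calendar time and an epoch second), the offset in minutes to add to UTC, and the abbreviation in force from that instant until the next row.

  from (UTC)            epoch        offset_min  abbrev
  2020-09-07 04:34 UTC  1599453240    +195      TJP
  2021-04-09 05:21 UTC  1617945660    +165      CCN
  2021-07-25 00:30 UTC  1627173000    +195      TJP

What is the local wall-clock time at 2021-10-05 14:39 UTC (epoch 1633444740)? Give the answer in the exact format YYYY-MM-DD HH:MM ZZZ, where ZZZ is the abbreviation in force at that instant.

2021-10-05 17:54 TJP

Query: 2021-10-05 14:39 UTC
Rule 3/3 (TJP, +03:15): 2021-07-25 00:30 UTC ≤ query < +∞
14·60 + 39 + 195 = 1074 min
1074 = 0·1440 + 1074; 1074 = 17·60 + 54 → 17:54, same day
→ 2021-10-05 17:54 TJP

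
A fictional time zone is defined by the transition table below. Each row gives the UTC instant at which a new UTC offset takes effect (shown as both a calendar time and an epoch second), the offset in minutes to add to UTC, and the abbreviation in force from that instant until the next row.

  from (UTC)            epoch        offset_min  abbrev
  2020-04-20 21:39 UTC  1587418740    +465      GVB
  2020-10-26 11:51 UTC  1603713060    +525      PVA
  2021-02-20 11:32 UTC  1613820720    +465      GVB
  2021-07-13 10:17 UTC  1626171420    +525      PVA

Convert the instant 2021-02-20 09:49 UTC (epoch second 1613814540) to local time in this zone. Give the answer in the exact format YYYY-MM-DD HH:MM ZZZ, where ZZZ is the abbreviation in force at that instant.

2021-02-20 18:34 PVA

Query: 2021-02-20 09:49 UTC
Rule 2/4 (PVA, +08:45): 2020-10-26 11:51 UTC ≤ query < 2021-02-20 11:32 UTC
9·60 + 49 + 525 = 1114 min
1114 = 0·1440 + 1114; 1114 = 18·60 + 34 → 18:34, same day
→ 2021-02-20 18:34 PVA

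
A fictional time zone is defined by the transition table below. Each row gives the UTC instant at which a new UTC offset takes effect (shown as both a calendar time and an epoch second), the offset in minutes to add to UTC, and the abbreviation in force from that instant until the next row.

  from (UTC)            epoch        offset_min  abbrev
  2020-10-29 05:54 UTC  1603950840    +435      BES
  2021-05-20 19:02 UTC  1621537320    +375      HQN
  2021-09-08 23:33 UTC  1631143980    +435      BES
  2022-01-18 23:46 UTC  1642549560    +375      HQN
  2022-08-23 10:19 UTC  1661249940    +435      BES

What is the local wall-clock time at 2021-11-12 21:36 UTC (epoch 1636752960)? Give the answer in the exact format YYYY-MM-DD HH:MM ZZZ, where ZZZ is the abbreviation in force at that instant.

Query: 2021-11-12 21:36 UTC
Rule 3/5 (BES, +07:15): 2021-09-08 23:33 UTC ≤ query < 2022-01-18 23:46 UTC
21·60 + 36 + 435 = 1731 min
1731 = 1·1440 + 291; 291 = 4·60 + 51 → 04:51, 2021-11-12 + 1 day = 2021-11-13
→ 2021-11-13 04:51 BES

2021-11-13 04:51 BES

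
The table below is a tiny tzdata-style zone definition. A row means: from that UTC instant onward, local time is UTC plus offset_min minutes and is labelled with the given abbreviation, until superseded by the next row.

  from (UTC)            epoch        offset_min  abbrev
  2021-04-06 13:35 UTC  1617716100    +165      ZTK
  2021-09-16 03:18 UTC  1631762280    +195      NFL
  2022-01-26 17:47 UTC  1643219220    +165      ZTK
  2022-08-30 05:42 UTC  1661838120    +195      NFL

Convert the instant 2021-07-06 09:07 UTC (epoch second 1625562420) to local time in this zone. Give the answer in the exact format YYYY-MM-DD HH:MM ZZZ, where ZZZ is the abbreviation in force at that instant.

2021-07-06 11:52 ZTK

Query: 2021-07-06 09:07 UTC
Rule 1/4 (ZTK, +02:45): 2021-04-06 13:35 UTC ≤ query < 2021-09-16 03:18 UTC
9·60 + 7 + 165 = 712 min
712 = 0·1440 + 712; 712 = 11·60 + 52 → 11:52, same day
→ 2021-07-06 11:52 ZTK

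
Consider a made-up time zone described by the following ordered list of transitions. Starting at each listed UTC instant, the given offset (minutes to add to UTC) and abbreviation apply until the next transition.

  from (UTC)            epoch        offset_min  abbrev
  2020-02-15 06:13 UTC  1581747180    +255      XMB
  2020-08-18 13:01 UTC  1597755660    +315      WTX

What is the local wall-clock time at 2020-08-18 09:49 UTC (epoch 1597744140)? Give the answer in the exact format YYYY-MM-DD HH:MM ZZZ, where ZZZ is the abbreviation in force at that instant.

2020-08-18 14:04 XMB

Query: 2020-08-18 09:49 UTC
Rule 1/2 (XMB, +04:15): 2020-02-15 06:13 UTC ≤ query < 2020-08-18 13:01 UTC
9·60 + 49 + 255 = 844 min
844 = 0·1440 + 844; 844 = 14·60 + 4 → 14:04, same day
→ 2020-08-18 14:04 XMB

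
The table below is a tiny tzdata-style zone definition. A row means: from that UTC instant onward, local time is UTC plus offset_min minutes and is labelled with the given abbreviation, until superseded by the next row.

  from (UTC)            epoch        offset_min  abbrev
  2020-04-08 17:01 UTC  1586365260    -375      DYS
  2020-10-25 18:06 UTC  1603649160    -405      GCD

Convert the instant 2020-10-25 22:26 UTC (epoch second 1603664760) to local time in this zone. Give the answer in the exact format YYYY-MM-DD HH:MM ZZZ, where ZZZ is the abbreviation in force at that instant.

2020-10-25 15:41 GCD

Query: 2020-10-25 22:26 UTC
Rule 2/2 (GCD, -06:45): 2020-10-25 18:06 UTC ≤ query < +∞
22·60 + 26 - 405 = 941 min
941 = 0·1440 + 941; 941 = 15·60 + 41 → 15:41, same day
→ 2020-10-25 15:41 GCD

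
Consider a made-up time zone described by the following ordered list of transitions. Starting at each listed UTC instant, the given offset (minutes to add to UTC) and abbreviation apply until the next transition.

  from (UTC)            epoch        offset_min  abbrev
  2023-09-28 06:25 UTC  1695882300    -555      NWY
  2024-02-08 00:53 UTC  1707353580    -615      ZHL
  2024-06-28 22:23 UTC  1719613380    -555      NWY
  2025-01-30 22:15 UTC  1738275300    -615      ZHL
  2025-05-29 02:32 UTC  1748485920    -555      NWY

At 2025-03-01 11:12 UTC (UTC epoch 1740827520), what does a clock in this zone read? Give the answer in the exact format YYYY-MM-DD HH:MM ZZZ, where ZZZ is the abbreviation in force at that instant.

Query: 2025-03-01 11:12 UTC
Rule 4/5 (ZHL, -10:15): 2025-01-30 22:15 UTC ≤ query < 2025-05-29 02:32 UTC
11·60 + 12 - 615 = 57 min
57 = 0·1440 + 57; 57 = 0·60 + 57 → 00:57, same day
→ 2025-03-01 00:57 ZHL

2025-03-01 00:57 ZHL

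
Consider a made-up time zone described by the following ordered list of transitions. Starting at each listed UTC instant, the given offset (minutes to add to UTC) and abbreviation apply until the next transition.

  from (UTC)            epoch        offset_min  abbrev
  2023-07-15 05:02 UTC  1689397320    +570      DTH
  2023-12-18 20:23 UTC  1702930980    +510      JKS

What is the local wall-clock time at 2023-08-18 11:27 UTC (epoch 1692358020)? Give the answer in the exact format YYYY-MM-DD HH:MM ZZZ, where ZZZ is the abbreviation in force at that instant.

Query: 2023-08-18 11:27 UTC
Rule 1/2 (DTH, +09:30): 2023-07-15 05:02 UTC ≤ query < 2023-12-18 20:23 UTC
11·60 + 27 + 570 = 1257 min
1257 = 0·1440 + 1257; 1257 = 20·60 + 57 → 20:57, same day
→ 2023-08-18 20:57 DTH

2023-08-18 20:57 DTH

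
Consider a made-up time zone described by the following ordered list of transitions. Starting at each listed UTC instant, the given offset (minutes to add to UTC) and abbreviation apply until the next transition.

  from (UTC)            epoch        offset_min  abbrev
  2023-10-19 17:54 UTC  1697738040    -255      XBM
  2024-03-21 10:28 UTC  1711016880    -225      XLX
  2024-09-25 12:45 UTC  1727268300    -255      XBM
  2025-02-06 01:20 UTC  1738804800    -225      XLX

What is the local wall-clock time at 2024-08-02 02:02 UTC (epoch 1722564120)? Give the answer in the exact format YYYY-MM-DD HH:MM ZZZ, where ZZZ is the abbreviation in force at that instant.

Query: 2024-08-02 02:02 UTC
Rule 2/4 (XLX, -03:45): 2024-03-21 10:28 UTC ≤ query < 2024-09-25 12:45 UTC
2·60 + 2 - 225 = -103 min
-103 = -1·1440 + 1337; 1337 = 22·60 + 17 → 22:17, 2024-08-02 - 1 day = 2024-08-01
→ 2024-08-01 22:17 XLX

2024-08-01 22:17 XLX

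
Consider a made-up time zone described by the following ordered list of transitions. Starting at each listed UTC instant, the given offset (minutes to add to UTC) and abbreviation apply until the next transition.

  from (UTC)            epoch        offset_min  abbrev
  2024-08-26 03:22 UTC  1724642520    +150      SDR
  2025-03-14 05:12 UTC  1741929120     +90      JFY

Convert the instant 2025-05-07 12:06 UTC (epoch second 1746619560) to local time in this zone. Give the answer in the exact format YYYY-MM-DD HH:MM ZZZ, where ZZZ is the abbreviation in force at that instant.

2025-05-07 13:36 JFY

Query: 2025-05-07 12:06 UTC
Rule 2/2 (JFY, +01:30): 2025-03-14 05:12 UTC ≤ query < +∞
12·60 + 6 + 90 = 816 min
816 = 0·1440 + 816; 816 = 13·60 + 36 → 13:36, same day
→ 2025-05-07 13:36 JFY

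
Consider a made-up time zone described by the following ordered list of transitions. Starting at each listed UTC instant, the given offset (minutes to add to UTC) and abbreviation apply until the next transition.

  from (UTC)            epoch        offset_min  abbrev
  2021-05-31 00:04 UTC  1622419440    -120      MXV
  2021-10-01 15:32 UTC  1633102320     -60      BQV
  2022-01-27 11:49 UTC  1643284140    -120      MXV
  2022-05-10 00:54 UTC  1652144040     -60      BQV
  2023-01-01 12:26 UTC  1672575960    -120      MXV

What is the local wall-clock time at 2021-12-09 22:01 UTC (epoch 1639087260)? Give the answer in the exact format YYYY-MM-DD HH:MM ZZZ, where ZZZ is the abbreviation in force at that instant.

Query: 2021-12-09 22:01 UTC
Rule 2/5 (BQV, -01:00): 2021-10-01 15:32 UTC ≤ query < 2022-01-27 11:49 UTC
22·60 + 1 - 60 = 1261 min
1261 = 0·1440 + 1261; 1261 = 21·60 + 1 → 21:01, same day
→ 2021-12-09 21:01 BQV

2021-12-09 21:01 BQV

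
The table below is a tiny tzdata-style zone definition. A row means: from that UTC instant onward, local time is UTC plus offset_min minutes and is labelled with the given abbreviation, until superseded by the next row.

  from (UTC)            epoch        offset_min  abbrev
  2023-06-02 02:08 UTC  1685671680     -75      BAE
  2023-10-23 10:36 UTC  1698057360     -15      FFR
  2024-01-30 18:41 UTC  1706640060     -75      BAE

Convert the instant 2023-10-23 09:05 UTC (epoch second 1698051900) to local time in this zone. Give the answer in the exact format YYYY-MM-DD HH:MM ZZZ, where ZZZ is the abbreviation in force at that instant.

2023-10-23 07:50 BAE

Query: 2023-10-23 09:05 UTC
Rule 1/3 (BAE, -01:15): 2023-06-02 02:08 UTC ≤ query < 2023-10-23 10:36 UTC
9·60 + 5 - 75 = 470 min
470 = 0·1440 + 470; 470 = 7·60 + 50 → 07:50, same day
→ 2023-10-23 07:50 BAE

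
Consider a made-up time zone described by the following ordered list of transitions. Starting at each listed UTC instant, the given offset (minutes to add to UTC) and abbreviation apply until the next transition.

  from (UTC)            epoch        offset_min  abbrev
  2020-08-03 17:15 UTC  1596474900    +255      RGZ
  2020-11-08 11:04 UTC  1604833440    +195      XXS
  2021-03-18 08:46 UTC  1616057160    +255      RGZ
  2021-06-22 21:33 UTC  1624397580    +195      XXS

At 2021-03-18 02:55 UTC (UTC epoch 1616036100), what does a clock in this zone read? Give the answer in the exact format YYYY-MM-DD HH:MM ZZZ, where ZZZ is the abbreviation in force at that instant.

2021-03-18 06:10 XXS

Query: 2021-03-18 02:55 UTC
Rule 2/4 (XXS, +03:15): 2020-11-08 11:04 UTC ≤ query < 2021-03-18 08:46 UTC
2·60 + 55 + 195 = 370 min
370 = 0·1440 + 370; 370 = 6·60 + 10 → 06:10, same day
→ 2021-03-18 06:10 XXS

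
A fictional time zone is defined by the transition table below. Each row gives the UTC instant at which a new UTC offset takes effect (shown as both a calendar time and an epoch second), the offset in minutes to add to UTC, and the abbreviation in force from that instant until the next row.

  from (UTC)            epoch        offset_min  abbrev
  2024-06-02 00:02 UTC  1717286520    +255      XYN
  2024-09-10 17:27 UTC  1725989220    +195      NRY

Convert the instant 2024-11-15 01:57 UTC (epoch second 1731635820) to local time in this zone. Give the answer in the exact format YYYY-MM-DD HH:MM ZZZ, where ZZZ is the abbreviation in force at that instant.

2024-11-15 05:12 NRY

Query: 2024-11-15 01:57 UTC
Rule 2/2 (NRY, +03:15): 2024-09-10 17:27 UTC ≤ query < +∞
1·60 + 57 + 195 = 312 min
312 = 0·1440 + 312; 312 = 5·60 + 12 → 05:12, same day
→ 2024-11-15 05:12 NRY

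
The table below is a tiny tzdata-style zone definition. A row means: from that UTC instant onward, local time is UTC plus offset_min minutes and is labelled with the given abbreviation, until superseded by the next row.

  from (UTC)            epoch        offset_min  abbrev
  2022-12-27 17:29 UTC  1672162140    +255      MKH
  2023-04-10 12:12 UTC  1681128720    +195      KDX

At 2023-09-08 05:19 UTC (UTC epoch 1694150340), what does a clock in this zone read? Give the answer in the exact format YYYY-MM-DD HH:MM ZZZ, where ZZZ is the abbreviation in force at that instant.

Query: 2023-09-08 05:19 UTC
Rule 2/2 (KDX, +03:15): 2023-04-10 12:12 UTC ≤ query < +∞
5·60 + 19 + 195 = 514 min
514 = 0·1440 + 514; 514 = 8·60 + 34 → 08:34, same day
→ 2023-09-08 08:34 KDX

2023-09-08 08:34 KDX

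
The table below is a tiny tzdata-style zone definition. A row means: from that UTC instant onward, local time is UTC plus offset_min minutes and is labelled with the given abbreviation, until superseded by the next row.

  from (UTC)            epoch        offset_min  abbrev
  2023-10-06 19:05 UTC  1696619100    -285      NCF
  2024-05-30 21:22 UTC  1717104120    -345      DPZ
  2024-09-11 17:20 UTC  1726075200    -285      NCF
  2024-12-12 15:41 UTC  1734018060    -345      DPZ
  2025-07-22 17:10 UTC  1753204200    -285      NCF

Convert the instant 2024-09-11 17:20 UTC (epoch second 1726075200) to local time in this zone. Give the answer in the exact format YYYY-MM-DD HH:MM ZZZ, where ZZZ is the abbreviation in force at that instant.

2024-09-11 12:35 NCF

Query: 2024-09-11 17:20 UTC
Rule 3/5 (NCF, -04:45): 2024-09-11 17:20 UTC ≤ query < 2024-12-12 15:41 UTC
17·60 + 20 - 285 = 755 min
755 = 0·1440 + 755; 755 = 12·60 + 35 → 12:35, same day
→ 2024-09-11 12:35 NCF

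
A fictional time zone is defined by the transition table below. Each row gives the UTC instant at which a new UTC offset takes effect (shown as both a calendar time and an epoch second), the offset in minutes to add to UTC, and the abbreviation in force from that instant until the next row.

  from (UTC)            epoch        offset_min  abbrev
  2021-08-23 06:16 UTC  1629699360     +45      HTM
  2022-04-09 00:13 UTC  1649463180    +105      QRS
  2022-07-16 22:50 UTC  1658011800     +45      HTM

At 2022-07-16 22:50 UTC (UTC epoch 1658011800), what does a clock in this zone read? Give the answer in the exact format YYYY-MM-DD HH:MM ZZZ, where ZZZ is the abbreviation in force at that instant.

2022-07-16 23:35 HTM

Query: 2022-07-16 22:50 UTC
Rule 3/3 (HTM, +00:45): 2022-07-16 22:50 UTC ≤ query < +∞
22·60 + 50 + 45 = 1415 min
1415 = 0·1440 + 1415; 1415 = 23·60 + 35 → 23:35, same day
→ 2022-07-16 23:35 HTM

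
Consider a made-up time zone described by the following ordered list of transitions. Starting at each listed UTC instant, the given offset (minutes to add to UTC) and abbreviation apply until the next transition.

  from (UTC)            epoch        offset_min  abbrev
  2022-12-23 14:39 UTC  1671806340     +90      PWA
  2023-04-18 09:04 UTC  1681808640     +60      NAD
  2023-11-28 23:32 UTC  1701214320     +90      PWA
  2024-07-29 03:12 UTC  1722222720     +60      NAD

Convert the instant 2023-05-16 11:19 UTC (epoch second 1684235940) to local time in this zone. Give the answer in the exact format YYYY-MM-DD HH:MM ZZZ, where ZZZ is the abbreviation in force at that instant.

2023-05-16 12:19 NAD

Query: 2023-05-16 11:19 UTC
Rule 2/4 (NAD, +01:00): 2023-04-18 09:04 UTC ≤ query < 2023-11-28 23:32 UTC
11·60 + 19 + 60 = 739 min
739 = 0·1440 + 739; 739 = 12·60 + 19 → 12:19, same day
→ 2023-05-16 12:19 NAD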